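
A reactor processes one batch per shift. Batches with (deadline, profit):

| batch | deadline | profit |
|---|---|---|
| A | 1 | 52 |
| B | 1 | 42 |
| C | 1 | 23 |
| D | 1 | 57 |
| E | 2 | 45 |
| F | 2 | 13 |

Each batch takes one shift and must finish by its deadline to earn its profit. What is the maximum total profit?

102

By profit: D(d1,57), A(d1,52), E(d2,45), B(d1,42), C(d1,23), F(d2,13)
D→slot 1; A skipped; E→slot 2; B skipped; C skipped; F skipped.
Profit = 57 + 45 = 102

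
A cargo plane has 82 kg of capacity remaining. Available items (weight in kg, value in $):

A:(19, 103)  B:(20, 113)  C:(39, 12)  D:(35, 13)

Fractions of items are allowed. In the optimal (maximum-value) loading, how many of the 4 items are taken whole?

3

Order: B (113/20=5.65) > A (103/19=5.42) > D (13/35=0.37) > C (12/39=0.31)
Fill: take B (20 @ 113) → take A (19 @ 103) → take D (35 @ 13) → take 8/39 of C → 2.46; 82/82 used.
3 item(s) taken whole; one partial (take 8/39 of C).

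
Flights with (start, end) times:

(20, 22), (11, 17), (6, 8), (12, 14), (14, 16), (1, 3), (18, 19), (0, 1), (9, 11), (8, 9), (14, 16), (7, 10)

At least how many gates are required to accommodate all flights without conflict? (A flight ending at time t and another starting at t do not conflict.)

3

Count concurrent intervals with a sweep; the peak is the room count.
starts: [0, 1, 6, 7, 8, 9, 11, 12, 14, 14, 18, 20]
ends:   [1, 3, 8, 9, 10, 11, 14, 16, 16, 17, 19, 22]
s0→1 e1→0 s1→1 e3→0 s6→1 s7→2 e8→1 s8→2 e9→1 s9→2 e10→1 e11→0 s11→1 s12→2 e14→1 s14→2 s14→3  — peak 3.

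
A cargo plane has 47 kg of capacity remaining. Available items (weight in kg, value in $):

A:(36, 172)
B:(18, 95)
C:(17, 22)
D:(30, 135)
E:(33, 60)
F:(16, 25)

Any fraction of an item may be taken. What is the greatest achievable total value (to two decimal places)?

Sort by value per unit weight and fill in that order.
Order: B (95/18=5.28) > A (172/36=4.78) > D (135/30=4.50) > E (60/33=1.82) > F (25/16=1.56) > C (22/17=1.29)
Fill: take B (18 @ 95) → take 29/36 of A → 138.56; 47/47 used.
Total value = 233.56

233.56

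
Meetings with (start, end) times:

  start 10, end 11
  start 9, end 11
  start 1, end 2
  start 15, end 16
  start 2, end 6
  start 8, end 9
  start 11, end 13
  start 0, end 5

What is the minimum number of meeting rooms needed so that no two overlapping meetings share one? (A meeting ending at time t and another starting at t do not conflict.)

starts: [0, 1, 2, 8, 9, 10, 11, 15]
ends:   [2, 5, 6, 9, 11, 11, 13, 16]
s0→1 s1→2  — peak 2.

2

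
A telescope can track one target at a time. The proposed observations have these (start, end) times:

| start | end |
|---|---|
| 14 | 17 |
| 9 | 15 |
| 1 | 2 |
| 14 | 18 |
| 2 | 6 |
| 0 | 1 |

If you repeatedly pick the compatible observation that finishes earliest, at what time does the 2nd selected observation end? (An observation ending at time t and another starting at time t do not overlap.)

2

Order by finish time; keep every interval that doesn't clash with the previous kept one.
Sorted by end: (0,1)  (1,2)  (2,6)  (9,15)  (14,17)  (14,18)
take (0,1); take (1,2); take (2,6); take (9,15).
Selected: (0,1) (1,2) (2,6) (9,15)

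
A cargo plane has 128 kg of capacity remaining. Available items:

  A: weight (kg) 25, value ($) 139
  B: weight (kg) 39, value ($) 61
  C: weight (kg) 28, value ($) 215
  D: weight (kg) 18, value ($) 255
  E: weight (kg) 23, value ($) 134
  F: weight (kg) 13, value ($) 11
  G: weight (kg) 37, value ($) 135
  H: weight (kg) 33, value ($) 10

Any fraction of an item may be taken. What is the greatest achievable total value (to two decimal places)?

867.05

Sort by value per unit weight and fill in that order.
Ratios (sorted): D 14.17, C 7.68, E 5.83, A 5.56, G 3.65, B 1.56, F 0.85, H 0.30
take D (18 @ 255); take C (28 @ 215); take E (23 @ 134); take A (25 @ 139); take 34/37 of G → 124.05. Capacity used 128/128.
Total value = 867.05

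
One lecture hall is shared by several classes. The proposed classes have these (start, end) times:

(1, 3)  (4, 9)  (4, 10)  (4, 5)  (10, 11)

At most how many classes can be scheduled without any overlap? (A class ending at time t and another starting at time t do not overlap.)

3

Sorted by end: (1,3)  (4,5)  (4,9)  (4,10)  (10,11)
take (1,3); take (4,5); skip (4,10); take (10,11).
Selected 3 classes.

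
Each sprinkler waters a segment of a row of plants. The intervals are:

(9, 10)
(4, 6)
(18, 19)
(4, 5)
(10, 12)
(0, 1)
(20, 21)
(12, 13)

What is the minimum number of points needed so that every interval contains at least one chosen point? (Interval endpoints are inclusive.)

Sorted: [0,1] [4,5] [4,6] [9,10] [10,12] [12,13] [18,19] [20,21]
{[0,1]} hit by 1; {[4,5],[4,6]} hit by 5; {[9,10],[10,12]} hit by 10; {[12,13]} hit by 13; {[18,19]} hit by 19; {[20,21]} hit by 21.
Points: 1, 5, 10, 13, 19, 21 (6 total).

6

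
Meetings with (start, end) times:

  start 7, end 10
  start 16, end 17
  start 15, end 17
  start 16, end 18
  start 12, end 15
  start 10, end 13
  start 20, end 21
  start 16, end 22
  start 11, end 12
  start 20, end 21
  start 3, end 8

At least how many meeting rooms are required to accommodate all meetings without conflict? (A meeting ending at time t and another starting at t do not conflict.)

4

Events (time:±→running): 3:+→1 7:+→2 8:-→1 10:-→0 10:+→1 11:+→2 12:-→1 12:+→2 13:-→1 15:-→0 15:+→1 16:+→2 16:+→3 16:+→4 … peak 4.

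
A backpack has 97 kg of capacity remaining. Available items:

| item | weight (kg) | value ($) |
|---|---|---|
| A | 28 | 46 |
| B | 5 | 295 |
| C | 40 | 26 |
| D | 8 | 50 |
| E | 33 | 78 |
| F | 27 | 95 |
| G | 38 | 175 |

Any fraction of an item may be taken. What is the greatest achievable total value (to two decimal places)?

659.91

Order: B (295/5=59.00) > D (50/8=6.25) > G (175/38=4.61) > F (95/27=3.52) > E (78/33=2.36) > A (46/28=1.64) > C (26/40=0.65)
Fill: take B (5 @ 295) → take D (8 @ 50) → take G (38 @ 175) → take F (27 @ 95) → take 19/33 of E → 44.91; 97/97 used.
Total value = 659.91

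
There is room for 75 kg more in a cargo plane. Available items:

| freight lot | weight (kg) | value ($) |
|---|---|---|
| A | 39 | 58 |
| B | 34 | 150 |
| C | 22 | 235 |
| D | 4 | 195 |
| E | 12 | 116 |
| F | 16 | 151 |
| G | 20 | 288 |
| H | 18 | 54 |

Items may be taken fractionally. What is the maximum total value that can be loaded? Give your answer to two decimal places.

989.41

Ratios (sorted): D 48.75, G 14.40, C 10.68, E 9.67, F 9.44, B 4.41, H 3.00, A 1.49
take D (4 @ 195); take G (20 @ 288); take C (22 @ 235); take E (12 @ 116); take F (16 @ 151); take 1/34 of B → 4.41. Capacity used 75/75.
Total value = 989.41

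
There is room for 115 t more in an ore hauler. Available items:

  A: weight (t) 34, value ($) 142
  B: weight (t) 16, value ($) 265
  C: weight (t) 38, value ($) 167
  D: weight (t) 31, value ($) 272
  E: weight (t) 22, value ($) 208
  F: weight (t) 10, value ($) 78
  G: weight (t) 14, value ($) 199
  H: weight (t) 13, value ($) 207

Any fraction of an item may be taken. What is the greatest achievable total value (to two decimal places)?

Greedy by value/weight ratio, highest first.
Ratios (sorted): B 16.56, H 15.92, G 14.21, E 9.45, D 8.77, F 7.80, C 4.39, A 4.18
take B (16 @ 265); take H (13 @ 207); take G (14 @ 199); take E (22 @ 208); take D (31 @ 272); take F (10 @ 78); take 9/38 of C → 39.55. Capacity used 115/115.
Total value = 1268.55

1268.55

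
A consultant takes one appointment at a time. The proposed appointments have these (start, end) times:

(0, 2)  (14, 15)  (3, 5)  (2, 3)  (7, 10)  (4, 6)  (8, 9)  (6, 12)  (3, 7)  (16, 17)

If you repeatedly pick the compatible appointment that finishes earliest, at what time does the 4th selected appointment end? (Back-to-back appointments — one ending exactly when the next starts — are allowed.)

Order by finish time; keep every interval that doesn't clash with the previous kept one.
Sorted by end: (0,2)  (2,3)  (3,5)  (4,6)  (3,7)  (8,9)  (7,10)  (6,12)  (14,15)  (16,17)
take (0,2); take (2,3); take (3,5); skip (3,7); take (8,9); take (14,15); take (16,17).
Selected: (0,2) (2,3) (3,5) (8,9) (14,15) (16,17)

9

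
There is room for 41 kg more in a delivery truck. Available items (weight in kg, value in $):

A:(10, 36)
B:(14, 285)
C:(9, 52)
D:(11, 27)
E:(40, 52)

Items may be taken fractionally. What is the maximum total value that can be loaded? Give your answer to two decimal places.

Sort by value per unit weight and fill in that order.
Order: B (285/14=20.36) > C (52/9=5.78) > A (36/10=3.60) > D (27/11=2.45) > E (52/40=1.30)
Fill: take B (14 @ 285) → take C (9 @ 52) → take A (10 @ 36) → take 8/11 of D → 19.64; 41/41 used.
Total value = 392.64

392.64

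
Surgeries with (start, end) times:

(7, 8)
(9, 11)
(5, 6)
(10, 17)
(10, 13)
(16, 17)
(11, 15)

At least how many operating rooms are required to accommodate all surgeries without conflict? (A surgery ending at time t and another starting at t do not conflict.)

3

Events (time:±→running): 5:+→1 6:-→0 7:+→1 8:-→0 9:+→1 10:+→2 10:+→3 … peak 3.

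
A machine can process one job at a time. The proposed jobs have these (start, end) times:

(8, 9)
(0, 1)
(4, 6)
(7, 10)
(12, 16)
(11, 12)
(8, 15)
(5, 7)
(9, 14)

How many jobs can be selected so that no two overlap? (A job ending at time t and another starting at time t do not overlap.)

Sort by end time and greedily take each interval whose start is ≥ the last chosen end.
By end time: (0,1), (4,6), (5,7), (8,9), (7,10), (11,12), (9,14), (8,15), (12,16).
Pick (0,1); next start ≥ 1 → (4,6); next start ≥ 6 → (8,9); next start ≥ 9 → (11,12); next start ≥ 12 → (12,16).
Selected 5 jobs.

5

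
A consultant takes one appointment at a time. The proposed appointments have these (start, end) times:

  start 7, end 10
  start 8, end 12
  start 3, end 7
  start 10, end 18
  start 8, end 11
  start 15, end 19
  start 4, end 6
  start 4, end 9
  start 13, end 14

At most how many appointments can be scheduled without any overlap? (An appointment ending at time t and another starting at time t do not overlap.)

Greedy by earliest finish: after sorting by end time, pick each interval compatible with the last pick.
By end time: (4,6), (3,7), (4,9), (7,10), (8,11), (8,12), (13,14), (10,18), (15,19).
Pick (4,6); next start ≥ 6 → (7,10); next start ≥ 10 → (13,14); next start ≥ 14 → (15,19).
Selected 4 appointments.

4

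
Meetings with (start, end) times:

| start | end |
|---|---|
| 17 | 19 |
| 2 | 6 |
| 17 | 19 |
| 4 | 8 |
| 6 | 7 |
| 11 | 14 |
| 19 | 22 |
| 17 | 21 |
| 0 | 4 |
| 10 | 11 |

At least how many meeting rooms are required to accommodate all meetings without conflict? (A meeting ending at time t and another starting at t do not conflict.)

3

The answer is the maximum number of intervals overlapping at any instant.
starts: [0, 2, 4, 6, 10, 11, 17, 17, 17, 19]
ends:   [4, 6, 7, 8, 11, 14, 19, 19, 21, 22]
s0→1 s2→2 e4→1 s4→2 e6→1 s6→2 e7→1 e8→0 s10→1 e11→0 s11→1 e14→0 s17→1 s17→2 s17→3  — peak 3.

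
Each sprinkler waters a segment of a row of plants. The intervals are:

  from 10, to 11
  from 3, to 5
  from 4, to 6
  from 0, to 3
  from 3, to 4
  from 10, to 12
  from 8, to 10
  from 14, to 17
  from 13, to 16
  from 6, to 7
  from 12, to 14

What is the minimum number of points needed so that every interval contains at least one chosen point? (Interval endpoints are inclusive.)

Process intervals by earliest right end; each time one isn't hit yet, stab at its right endpoint.
Sorted: [0,3] [3,4] [3,5] [4,6] [6,7] [8,10] [10,11] [10,12] [12,14] [13,16] [14,17]
{[0,3],[3,4],[3,5]} hit by 3; {[4,6],[6,7]} hit by 6; {[8,10],[10,11],[10,12]} hit by 10; {[12,14],[13,16],[14,17]} hit by 14.
Points: 3, 6, 10, 14 (4 total).

4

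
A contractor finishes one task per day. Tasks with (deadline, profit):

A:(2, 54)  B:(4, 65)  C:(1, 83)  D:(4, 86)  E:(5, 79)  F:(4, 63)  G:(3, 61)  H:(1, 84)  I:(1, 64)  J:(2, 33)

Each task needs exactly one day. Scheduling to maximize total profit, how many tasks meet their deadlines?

5

Sort by profit descending; place each in the latest free slot ≤ its deadline.
By profit: D(d4,86), H(d1,84), C(d1,83), E(d5,79), B(d4,65), I(d1,64), F(d4,63), G(d3,61), A(d2,54), J(d2,33)
D→slot 4; H→slot 1; C skipped; E→slot 5; B→slot 3; I skipped; F→slot 2; G skipped; A skipped; J skipped.
5 of 10 scheduled.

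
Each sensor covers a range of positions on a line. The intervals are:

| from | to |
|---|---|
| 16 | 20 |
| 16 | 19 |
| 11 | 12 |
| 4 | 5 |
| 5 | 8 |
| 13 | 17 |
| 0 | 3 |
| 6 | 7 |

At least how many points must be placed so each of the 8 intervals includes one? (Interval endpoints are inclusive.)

Sorted: [0,3] [4,5] [6,7] [5,8] [11,12] [13,17] [16,19] [16,20]
{[0,3]} hit by 3; {[4,5]} hit by 5; {[6,7],[5,8]} hit by 7; {[11,12]} hit by 12; {[13,17],[16,19],[16,20]} hit by 17.
Points: 3, 5, 7, 12, 17 (5 total).

5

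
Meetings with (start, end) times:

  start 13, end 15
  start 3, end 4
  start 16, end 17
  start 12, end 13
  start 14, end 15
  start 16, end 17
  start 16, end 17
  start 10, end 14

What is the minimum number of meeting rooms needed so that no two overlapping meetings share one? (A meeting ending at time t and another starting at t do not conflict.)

3

The answer is the maximum number of intervals overlapping at any instant.
Events (time:±→running): 3:+→1 4:-→0 10:+→1 12:+→2 13:-→1 13:+→2 14:-→1 14:+→2 15:-→1 15:-→0 16:+→1 16:+→2 16:+→3 … peak 3.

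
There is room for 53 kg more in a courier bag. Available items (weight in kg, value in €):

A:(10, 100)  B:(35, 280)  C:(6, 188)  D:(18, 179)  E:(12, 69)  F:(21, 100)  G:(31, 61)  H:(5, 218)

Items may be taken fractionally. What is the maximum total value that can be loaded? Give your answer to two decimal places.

Greedy by value/weight ratio, highest first.
Order: H (218/5=43.60) > C (188/6=31.33) > A (100/10=10.00) > D (179/18=9.94) > B (280/35=8.00) > E (69/12=5.75) > F (100/21=4.76) > G (61/31=1.97)
Fill: take H (5 @ 218) → take C (6 @ 188) → take A (10 @ 100) → take D (18 @ 179) → take 14/35 of B → 112.00; 53/53 used.
Total value = 797.00

797.00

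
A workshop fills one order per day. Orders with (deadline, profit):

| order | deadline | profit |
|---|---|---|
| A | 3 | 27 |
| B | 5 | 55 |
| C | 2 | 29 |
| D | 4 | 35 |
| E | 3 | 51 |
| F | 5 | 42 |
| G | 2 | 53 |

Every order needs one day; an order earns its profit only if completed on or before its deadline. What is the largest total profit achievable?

By profit: B(d5,55), G(d2,53), E(d3,51), F(d5,42), D(d4,35), C(d2,29), A(d3,27)
B→slot 5; G→slot 2; E→slot 3; F→slot 4; D→slot 1; C skipped; A skipped.
Profit = 35 + 53 + 51 + 42 + 55 = 236

236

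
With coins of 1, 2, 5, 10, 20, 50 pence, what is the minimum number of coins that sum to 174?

Greedy: take as many of the largest coin as possible, then repeat with the remainder.
174 − 3×50→24 − 1×20→4 − 2×2→0
Total coins = 3 + 1 + 2 = 6

6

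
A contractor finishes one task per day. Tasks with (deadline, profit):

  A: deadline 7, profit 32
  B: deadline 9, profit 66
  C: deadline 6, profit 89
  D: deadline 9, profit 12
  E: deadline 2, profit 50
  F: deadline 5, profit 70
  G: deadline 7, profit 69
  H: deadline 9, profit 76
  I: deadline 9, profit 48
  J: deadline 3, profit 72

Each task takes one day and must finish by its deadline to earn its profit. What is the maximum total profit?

572

By profit: C(d6,89), H(d9,76), J(d3,72), F(d5,70), G(d7,69), B(d9,66), E(d2,50), I(d9,48), A(d7,32), D(d9,12)
C→slot 6; H→slot 9; J→slot 3; F→slot 5; G→slot 7; B→slot 8; E→slot 2; I→slot 4; A→slot 1; D skipped.
Profit = 32 + 50 + 72 + 48 + 70 + 89 + 69 + 66 + 76 = 572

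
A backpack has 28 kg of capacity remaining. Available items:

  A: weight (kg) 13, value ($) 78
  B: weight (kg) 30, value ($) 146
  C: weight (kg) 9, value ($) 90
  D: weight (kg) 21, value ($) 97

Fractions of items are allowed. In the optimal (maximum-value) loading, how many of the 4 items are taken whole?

2

Greedy by value/weight ratio, highest first.
Ratios (sorted): C 10.00, A 6.00, B 4.87, D 4.62
take C (9 @ 90); take A (13 @ 78); take 6/30 of B → 29.20. Capacity used 28/28.
2 item(s) taken whole; one partial (take 6/30 of B).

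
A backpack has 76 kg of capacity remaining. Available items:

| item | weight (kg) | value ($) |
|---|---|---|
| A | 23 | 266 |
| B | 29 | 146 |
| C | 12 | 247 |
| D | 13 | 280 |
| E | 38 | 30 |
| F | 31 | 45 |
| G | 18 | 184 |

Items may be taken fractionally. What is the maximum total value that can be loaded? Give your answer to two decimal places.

1027.34

Ratios (sorted): D 21.54, C 20.58, A 11.57, G 10.22, B 5.03, F 1.45, E 0.79
take D (13 @ 280); take C (12 @ 247); take A (23 @ 266); take G (18 @ 184); take 10/29 of B → 50.34. Capacity used 76/76.
Total value = 1027.34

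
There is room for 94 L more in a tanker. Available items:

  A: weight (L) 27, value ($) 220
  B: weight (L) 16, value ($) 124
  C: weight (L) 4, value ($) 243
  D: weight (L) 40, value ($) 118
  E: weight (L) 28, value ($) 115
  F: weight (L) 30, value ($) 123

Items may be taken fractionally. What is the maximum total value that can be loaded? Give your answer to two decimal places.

779.90

Greedy by value/weight ratio, highest first.
Order: C (243/4=60.75) > A (220/27=8.15) > B (124/16=7.75) > E (115/28=4.11) > F (123/30=4.10) > D (118/40=2.95)
Fill: take C (4 @ 243) → take A (27 @ 220) → take B (16 @ 124) → take E (28 @ 115) → take 19/30 of F → 77.90; 94/94 used.
Total value = 779.90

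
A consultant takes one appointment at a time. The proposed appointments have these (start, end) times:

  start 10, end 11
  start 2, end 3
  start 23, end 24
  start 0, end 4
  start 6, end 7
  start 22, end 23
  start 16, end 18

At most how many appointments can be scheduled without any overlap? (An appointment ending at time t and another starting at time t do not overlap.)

Greedy by earliest finish: after sorting by end time, pick each interval compatible with the last pick.
By end time: (2,3), (0,4), (6,7), (10,11), (16,18), (22,23), (23,24).
Pick (2,3); next start ≥ 3 → (6,7); next start ≥ 7 → (10,11); next start ≥ 11 → (16,18); next start ≥ 18 → (22,23); next start ≥ 23 → (23,24).
Selected 6 appointments.

6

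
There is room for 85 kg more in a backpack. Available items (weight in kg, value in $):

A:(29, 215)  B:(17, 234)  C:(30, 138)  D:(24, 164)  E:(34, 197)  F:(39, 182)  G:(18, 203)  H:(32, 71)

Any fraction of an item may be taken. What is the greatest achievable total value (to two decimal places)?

795.50

Sort by value per unit weight and fill in that order.
Ratios (sorted): B 13.76, G 11.28, A 7.41, D 6.83, E 5.79, F 4.67, C 4.60, H 2.22
take B (17 @ 234); take G (18 @ 203); take A (29 @ 215); take 21/24 of D → 143.50. Capacity used 85/85.
Total value = 795.50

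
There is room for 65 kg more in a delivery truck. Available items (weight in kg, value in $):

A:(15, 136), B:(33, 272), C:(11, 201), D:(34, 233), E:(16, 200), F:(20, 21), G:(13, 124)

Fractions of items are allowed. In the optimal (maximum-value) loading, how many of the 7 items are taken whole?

4

Order: C (201/11=18.27) > E (200/16=12.50) > G (124/13=9.54) > A (136/15=9.07) > B (272/33=8.24) > D (233/34=6.85) > F (21/20=1.05)
Fill: take C (11 @ 201) → take E (16 @ 200) → take G (13 @ 124) → take A (15 @ 136) → take 10/33 of B → 82.42; 65/65 used.
4 item(s) taken whole; one partial (take 10/33 of B).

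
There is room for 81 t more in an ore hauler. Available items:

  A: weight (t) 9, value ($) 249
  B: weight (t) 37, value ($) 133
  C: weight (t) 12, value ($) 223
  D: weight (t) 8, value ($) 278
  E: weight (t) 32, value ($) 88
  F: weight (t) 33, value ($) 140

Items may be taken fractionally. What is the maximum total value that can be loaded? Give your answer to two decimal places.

958.30

Sort by value per unit weight and fill in that order.
Order: D (278/8=34.75) > A (249/9=27.67) > C (223/12=18.58) > F (140/33=4.24) > B (133/37=3.59) > E (88/32=2.75)
Fill: take D (8 @ 278) → take A (9 @ 249) → take C (12 @ 223) → take F (33 @ 140) → take 19/37 of B → 68.30; 81/81 used.
Total value = 958.30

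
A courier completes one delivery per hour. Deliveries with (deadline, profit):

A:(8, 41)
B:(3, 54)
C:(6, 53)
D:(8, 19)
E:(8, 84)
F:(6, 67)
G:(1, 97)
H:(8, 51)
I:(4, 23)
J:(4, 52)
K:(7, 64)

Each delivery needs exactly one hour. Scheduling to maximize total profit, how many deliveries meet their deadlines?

Profit order: G=97 E=84 F=67 K=64 B=54 C=53 J=52 H=51 A=41 I=23 D=19
Assign: G→slot 1, E→slot 8, F→slot 6, K→slot 7, B→slot 3, C→slot 5, J→slot 4, H→slot 2, A skipped, I skipped, D skipped.
Slots: [1:G] [2:H] [3:B] [4:J] [5:C] [6:F] [7:K] [8:E]
8 of 11 scheduled.

8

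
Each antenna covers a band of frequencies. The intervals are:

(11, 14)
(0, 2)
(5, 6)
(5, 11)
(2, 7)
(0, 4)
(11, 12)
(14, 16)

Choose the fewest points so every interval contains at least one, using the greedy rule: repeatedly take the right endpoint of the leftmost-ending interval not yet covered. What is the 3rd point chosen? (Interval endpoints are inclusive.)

12

Process intervals by earliest right end; each time one isn't hit yet, stab at its right endpoint.
By right end: [0,2]  [0,4]  [5,6]  [2,7]  [5,11]  [11,12]  [11,14]  [14,16]
[0,2] uncovered → point at 2; [5,6] uncovered → point at 6; [11,12] uncovered → point at 12; [14,16] uncovered → point at 16.
Points: 2, 6, 12, 16 (4 total).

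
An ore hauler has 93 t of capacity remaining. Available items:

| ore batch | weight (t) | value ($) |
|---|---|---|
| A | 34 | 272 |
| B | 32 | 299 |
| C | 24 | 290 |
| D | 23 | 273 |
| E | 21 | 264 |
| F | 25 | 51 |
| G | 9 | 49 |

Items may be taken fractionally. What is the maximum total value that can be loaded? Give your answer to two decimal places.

Sort by value per unit weight and fill in that order.
Order: E (264/21=12.57) > C (290/24=12.08) > D (273/23=11.87) > B (299/32=9.34) > A (272/34=8.00) > G (49/9=5.44) > F (51/25=2.04)
Fill: take E (21 @ 264) → take C (24 @ 290) → take D (23 @ 273) → take 25/32 of B → 233.59; 93/93 used.
Total value = 1060.59

1060.59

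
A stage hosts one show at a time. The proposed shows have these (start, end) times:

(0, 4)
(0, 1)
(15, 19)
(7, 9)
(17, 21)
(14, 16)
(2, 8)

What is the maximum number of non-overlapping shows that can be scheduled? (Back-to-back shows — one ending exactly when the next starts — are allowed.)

Sort by end time and greedily take each interval whose start is ≥ the last chosen end.
By end time: (0,1), (0,4), (2,8), (7,9), (14,16), (15,19), (17,21).
Pick (0,1); next start ≥ 1 → (2,8); next start ≥ 8 → (14,16); next start ≥ 16 → (17,21).
Selected 4 shows.

4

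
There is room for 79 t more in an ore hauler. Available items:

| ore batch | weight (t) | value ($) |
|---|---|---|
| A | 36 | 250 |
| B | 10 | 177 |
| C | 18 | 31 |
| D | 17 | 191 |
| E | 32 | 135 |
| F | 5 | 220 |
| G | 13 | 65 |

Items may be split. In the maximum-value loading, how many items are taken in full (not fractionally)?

Greedy by value/weight ratio, highest first.
Order: F (220/5=44.00) > B (177/10=17.70) > D (191/17=11.24) > A (250/36=6.94) > G (65/13=5.00) > E (135/32=4.22) > C (31/18=1.72)
Fill: take F (5 @ 220) → take B (10 @ 177) → take D (17 @ 191) → take A (36 @ 250) → take 11/13 of G → 55.00; 79/79 used.
4 item(s) taken whole; one partial (take 11/13 of G).

4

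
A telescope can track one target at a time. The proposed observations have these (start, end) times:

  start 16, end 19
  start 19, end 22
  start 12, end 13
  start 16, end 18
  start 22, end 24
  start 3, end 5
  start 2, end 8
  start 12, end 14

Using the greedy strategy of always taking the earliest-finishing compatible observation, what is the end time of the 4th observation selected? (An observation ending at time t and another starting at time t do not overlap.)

22

Sort by end time and greedily take each interval whose start is ≥ the last chosen end.
By end time: (3,5), (2,8), (12,13), (12,14), (16,18), (16,19), (19,22), (22,24).
Pick (3,5); next start ≥ 5 → (12,13); next start ≥ 13 → (16,18); next start ≥ 18 → (19,22); next start ≥ 22 → (22,24).
Selected: (3,5) (12,13) (16,18) (19,22) (22,24)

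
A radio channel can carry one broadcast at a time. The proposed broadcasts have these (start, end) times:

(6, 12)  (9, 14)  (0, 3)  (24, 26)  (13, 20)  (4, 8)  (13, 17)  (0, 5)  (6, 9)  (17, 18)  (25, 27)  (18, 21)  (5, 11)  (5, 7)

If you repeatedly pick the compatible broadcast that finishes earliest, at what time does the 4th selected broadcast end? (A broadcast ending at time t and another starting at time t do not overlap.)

Greedy by earliest finish: after sorting by end time, pick each interval compatible with the last pick.
By end time: (0,3), (0,5), (5,7), (4,8), (6,9), (5,11), (6,12), (9,14), (13,17), (17,18), (13,20), (18,21), (24,26), (25,27).
Pick (0,3); next start ≥ 3 → (5,7); next start ≥ 7 → (9,14); next start ≥ 14 → (17,18); next start ≥ 18 → (18,21); next start ≥ 21 → (24,26).
Selected: (0,3) (5,7) (9,14) (17,18) (18,21) (24,26)

18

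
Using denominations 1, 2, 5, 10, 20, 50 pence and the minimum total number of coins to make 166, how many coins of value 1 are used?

166 = 3×50 + 1×10 + 1×5 + 1×1
Count of 1: 1

1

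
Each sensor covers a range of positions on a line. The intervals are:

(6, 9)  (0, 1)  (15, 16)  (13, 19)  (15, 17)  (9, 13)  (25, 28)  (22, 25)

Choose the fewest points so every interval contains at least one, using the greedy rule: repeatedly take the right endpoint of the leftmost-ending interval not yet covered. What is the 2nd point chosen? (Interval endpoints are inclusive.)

9

Sort by right endpoint; whenever an interval is uncovered, place a point at its right end.
Sorted: [0,1] [6,9] [9,13] [15,16] [15,17] [13,19] [22,25] [25,28]
{[0,1]} hit by 1; {[6,9],[9,13]} hit by 9; {[15,16],[15,17],[13,19]} hit by 16; {[22,25],[25,28]} hit by 25.
Points: 1, 9, 16, 25 (4 total).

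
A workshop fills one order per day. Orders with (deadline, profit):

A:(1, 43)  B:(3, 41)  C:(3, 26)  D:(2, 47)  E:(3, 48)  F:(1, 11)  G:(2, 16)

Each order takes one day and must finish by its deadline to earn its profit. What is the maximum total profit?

Profit order: E=48 D=47 A=43 B=41 C=26 G=16 F=11
Assign: E→slot 3, D→slot 2, A→slot 1, B skipped, C skipped, G skipped, F skipped.
Slots: [1:A] [2:D] [3:E]
Profit = 43 + 47 + 48 = 138

138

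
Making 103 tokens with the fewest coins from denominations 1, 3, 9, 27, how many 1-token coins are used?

Use the largest denomination that fits, subtract, and repeat.
103 = 3×27 + 2×9 + 1×3 + 1×1
Count of 1: 1

1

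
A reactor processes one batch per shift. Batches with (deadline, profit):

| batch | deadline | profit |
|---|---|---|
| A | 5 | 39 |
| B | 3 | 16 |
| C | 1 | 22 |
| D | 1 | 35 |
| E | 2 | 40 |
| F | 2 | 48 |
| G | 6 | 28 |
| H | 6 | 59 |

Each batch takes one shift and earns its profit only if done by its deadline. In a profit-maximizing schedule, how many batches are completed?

Take jobs in profit order; each goes to the latest open slot no later than its deadline.
By profit: H(d6,59), F(d2,48), E(d2,40), A(d5,39), D(d1,35), G(d6,28), C(d1,22), B(d3,16)
H→slot 6; F→slot 2; E→slot 1; A→slot 5; D skipped; G→slot 4; C skipped; B→slot 3.
6 of 8 scheduled.

6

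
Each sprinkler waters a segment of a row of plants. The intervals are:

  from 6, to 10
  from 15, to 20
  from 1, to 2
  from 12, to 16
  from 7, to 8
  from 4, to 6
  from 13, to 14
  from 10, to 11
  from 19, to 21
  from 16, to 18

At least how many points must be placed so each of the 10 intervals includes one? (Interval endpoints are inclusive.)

7

Sorted: [1,2] [4,6] [7,8] [6,10] [10,11] [13,14] [12,16] [16,18] [15,20] [19,21]
{[1,2]} hit by 2; {[4,6]} hit by 6; {[7,8],[6,10]} hit by 8; {[10,11]} hit by 11; {[13,14],[12,16]} hit by 14; {[16,18],[15,20]} hit by 18; {[19,21]} hit by 21.
Points: 2, 6, 8, 11, 14, 18, 21 (7 total).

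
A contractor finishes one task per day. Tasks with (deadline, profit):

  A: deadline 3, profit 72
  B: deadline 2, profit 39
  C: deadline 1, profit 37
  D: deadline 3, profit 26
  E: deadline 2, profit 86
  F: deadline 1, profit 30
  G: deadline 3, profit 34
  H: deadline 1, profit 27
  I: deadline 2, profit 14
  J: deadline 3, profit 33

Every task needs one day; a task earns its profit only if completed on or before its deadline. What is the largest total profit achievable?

197

Take jobs in profit order; each goes to the latest open slot no later than its deadline.
By profit: E(d2,86), A(d3,72), B(d2,39), C(d1,37), G(d3,34), J(d3,33), F(d1,30), H(d1,27), D(d3,26), I(d2,14)
E→slot 2; A→slot 3; B→slot 1; C skipped; G skipped; J skipped; F skipped; H skipped; D skipped; I skipped.
Profit = 39 + 86 + 72 = 197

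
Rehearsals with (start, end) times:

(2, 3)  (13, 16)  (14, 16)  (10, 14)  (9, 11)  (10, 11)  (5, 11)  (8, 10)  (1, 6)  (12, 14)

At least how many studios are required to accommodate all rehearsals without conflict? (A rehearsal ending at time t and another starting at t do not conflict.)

4

Events (time:±→running): 1:+→1 2:+→2 3:-→1 5:+→2 6:-→1 8:+→2 9:+→3 10:-→2 10:+→3 10:+→4 … peak 4.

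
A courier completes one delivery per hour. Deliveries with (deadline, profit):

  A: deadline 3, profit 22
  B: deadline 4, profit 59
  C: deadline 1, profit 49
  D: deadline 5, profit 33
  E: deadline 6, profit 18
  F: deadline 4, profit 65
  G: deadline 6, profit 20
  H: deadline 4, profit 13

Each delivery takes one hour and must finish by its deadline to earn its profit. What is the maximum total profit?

248

Sort by profit descending; place each in the latest free slot ≤ its deadline.
Profit order: F=65 B=59 C=49 D=33 A=22 G=20 E=18 H=13
Assign: F→slot 4, B→slot 3, C→slot 1, D→slot 5, A→slot 2, G→slot 6, E skipped, H skipped.
Slots: [1:C] [2:A] [3:B] [4:F] [5:D] [6:G]
Profit = 49 + 22 + 59 + 65 + 33 + 20 = 248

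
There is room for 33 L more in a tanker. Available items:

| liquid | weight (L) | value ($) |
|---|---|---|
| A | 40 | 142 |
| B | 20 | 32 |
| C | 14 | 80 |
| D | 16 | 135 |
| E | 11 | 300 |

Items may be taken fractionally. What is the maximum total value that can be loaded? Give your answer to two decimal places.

469.29

Greedy by value/weight ratio, highest first.
Order: E (300/11=27.27) > D (135/16=8.44) > C (80/14=5.71) > A (142/40=3.55) > B (32/20=1.60)
Fill: take E (11 @ 300) → take D (16 @ 135) → take 6/14 of C → 34.29; 33/33 used.
Total value = 469.29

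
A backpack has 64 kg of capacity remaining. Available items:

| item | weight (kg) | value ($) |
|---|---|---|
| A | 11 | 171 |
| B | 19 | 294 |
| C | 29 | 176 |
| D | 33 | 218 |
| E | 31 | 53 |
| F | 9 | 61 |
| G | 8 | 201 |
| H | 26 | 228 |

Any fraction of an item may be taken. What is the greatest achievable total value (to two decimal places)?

Ratios (sorted): G 25.12, A 15.55, B 15.47, H 8.77, F 6.78, D 6.61, C 6.07, E 1.71
take G (8 @ 201); take A (11 @ 171); take B (19 @ 294); take H (26 @ 228). Capacity used 64/64.
Total value = 894.00

894.00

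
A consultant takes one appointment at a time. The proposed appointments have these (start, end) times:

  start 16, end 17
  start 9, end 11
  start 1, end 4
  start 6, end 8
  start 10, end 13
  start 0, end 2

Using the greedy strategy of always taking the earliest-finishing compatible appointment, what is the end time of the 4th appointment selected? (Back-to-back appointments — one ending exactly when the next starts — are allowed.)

Greedy by earliest finish: after sorting by end time, pick each interval compatible with the last pick.
By end time: (0,2), (1,4), (6,8), (9,11), (10,13), (16,17).
Pick (0,2); next start ≥ 2 → (6,8); next start ≥ 8 → (9,11); next start ≥ 11 → (16,17).
Selected: (0,2) (6,8) (9,11) (16,17)

17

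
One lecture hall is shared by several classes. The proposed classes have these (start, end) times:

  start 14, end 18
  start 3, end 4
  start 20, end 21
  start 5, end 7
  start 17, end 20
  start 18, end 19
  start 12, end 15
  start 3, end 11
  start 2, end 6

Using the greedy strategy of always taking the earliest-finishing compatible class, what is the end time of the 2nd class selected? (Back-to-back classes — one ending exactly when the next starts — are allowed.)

7

Greedy by earliest finish: after sorting by end time, pick each interval compatible with the last pick.
By end time: (3,4), (2,6), (5,7), (3,11), (12,15), (14,18), (18,19), (17,20), (20,21).
Pick (3,4); next start ≥ 4 → (5,7); next start ≥ 7 → (12,15); next start ≥ 15 → (18,19); next start ≥ 19 → (20,21).
Selected: (3,4) (5,7) (12,15) (18,19) (20,21)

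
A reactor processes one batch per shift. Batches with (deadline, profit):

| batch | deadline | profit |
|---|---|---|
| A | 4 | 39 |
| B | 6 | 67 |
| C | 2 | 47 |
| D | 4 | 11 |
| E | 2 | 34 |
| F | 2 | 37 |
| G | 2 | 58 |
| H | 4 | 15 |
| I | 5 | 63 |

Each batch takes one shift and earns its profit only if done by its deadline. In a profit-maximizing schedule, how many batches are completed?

Sort by profit descending; place each in the latest free slot ≤ its deadline.
Profit order: B=67 I=63 G=58 C=47 A=39 F=37 E=34 H=15 D=11
Assign: B→slot 6, I→slot 5, G→slot 2, C→slot 1, A→slot 4, F skipped, E skipped, H→slot 3, D skipped.
Slots: [1:C] [2:G] [3:H] [4:A] [5:I] [6:B]
6 of 9 scheduled.

6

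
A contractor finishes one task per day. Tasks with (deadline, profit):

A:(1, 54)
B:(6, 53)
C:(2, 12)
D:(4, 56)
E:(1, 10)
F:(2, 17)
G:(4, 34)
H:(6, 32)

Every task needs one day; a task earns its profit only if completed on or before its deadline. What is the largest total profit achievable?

246

By profit: D(d4,56), A(d1,54), B(d6,53), G(d4,34), H(d6,32), F(d2,17), C(d2,12), E(d1,10)
D→slot 4; A→slot 1; B→slot 6; G→slot 3; H→slot 5; F→slot 2; C skipped; E skipped.
Profit = 54 + 17 + 34 + 56 + 32 + 53 = 246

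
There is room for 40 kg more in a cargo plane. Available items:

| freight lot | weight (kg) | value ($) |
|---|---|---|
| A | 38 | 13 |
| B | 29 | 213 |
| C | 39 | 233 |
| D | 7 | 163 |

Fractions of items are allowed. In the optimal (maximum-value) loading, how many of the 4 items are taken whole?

2

Sort by value per unit weight and fill in that order.
Order: D (163/7=23.29) > B (213/29=7.34) > C (233/39=5.97) > A (13/38=0.34)
Fill: take D (7 @ 163) → take B (29 @ 213) → take 4/39 of C → 23.90; 40/40 used.
2 item(s) taken whole; one partial (take 4/39 of C).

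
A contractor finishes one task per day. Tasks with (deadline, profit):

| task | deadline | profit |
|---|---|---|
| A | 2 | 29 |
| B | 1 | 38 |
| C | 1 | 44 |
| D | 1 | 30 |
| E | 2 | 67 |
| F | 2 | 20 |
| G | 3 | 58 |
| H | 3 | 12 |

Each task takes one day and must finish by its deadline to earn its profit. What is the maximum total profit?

169

Take jobs in profit order; each goes to the latest open slot no later than its deadline.
By profit: E(d2,67), G(d3,58), C(d1,44), B(d1,38), D(d1,30), A(d2,29), F(d2,20), H(d3,12)
E→slot 2; G→slot 3; C→slot 1; B skipped; D skipped; A skipped; F skipped; H skipped.
Profit = 44 + 67 + 58 = 169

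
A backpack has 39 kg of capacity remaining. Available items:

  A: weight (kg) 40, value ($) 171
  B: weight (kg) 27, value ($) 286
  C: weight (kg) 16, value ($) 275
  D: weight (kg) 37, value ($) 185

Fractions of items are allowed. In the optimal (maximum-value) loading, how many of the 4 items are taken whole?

1

Ratios (sorted): C 17.19, B 10.59, D 5.00, A 4.28
take C (16 @ 275); take 23/27 of B → 243.63. Capacity used 39/39.
1 item(s) taken whole; one partial (take 23/27 of B).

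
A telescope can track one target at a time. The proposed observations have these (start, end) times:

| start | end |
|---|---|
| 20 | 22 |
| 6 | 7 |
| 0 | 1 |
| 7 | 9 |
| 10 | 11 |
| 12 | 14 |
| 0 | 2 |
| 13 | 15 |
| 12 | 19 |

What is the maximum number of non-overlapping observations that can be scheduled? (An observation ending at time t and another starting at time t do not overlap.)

Sorted by end: (0,1)  (0,2)  (6,7)  (7,9)  (10,11)  (12,14)  (13,15)  (12,19)  (20,22)
take (0,1); skip (0,2); take (6,7); take (7,9); take (10,11); take (12,14); take (20,22).
Selected 6 observations.

6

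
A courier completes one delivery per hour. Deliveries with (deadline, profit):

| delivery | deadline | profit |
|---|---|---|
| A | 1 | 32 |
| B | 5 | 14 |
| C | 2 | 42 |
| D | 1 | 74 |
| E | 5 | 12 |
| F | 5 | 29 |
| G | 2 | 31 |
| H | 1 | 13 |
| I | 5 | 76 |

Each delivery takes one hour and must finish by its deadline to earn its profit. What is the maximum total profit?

Take jobs in profit order; each goes to the latest open slot no later than its deadline.
Profit order: I=76 D=74 C=42 A=32 G=31 F=29 B=14 H=13 E=12
Assign: I→slot 5, D→slot 1, C→slot 2, A skipped, G skipped, F→slot 4, B→slot 3, H skipped, E skipped.
Slots: [1:D] [2:C] [3:B] [4:F] [5:I]
Profit = 74 + 42 + 14 + 29 + 76 = 235

235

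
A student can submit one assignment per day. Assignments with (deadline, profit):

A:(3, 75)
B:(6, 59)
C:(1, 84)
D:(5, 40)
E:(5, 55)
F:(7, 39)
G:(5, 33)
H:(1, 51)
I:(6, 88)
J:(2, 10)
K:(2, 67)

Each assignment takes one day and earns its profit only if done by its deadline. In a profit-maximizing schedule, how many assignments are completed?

7

Sort by profit descending; place each in the latest free slot ≤ its deadline.
By profit: I(d6,88), C(d1,84), A(d3,75), K(d2,67), B(d6,59), E(d5,55), H(d1,51), D(d5,40), F(d7,39), G(d5,33), J(d2,10)
I→slot 6; C→slot 1; A→slot 3; K→slot 2; B→slot 5; E→slot 4; H skipped; D skipped; F→slot 7; G skipped; J skipped.
7 of 11 scheduled.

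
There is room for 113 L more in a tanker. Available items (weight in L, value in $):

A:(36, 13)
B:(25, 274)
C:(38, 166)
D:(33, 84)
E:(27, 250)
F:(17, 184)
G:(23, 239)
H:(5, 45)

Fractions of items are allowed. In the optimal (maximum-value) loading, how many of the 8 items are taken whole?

Order: B (274/25=10.96) > F (184/17=10.82) > G (239/23=10.39) > E (250/27=9.26) > H (45/5=9.00) > C (166/38=4.37) > D (84/33=2.55) > A (13/36=0.36)
Fill: take B (25 @ 274) → take F (17 @ 184) → take G (23 @ 239) → take E (27 @ 250) → take H (5 @ 45) → take 16/38 of C → 69.89; 113/113 used.
5 item(s) taken whole; one partial (take 16/38 of C).

5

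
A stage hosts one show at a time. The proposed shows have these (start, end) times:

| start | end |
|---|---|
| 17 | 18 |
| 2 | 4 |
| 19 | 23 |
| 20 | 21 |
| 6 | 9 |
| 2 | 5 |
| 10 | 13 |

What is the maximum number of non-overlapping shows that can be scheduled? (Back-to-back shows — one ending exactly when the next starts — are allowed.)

Sort by end time and greedily take each interval whose start is ≥ the last chosen end.
Sorted by end: (2,4)  (2,5)  (6,9)  (10,13)  (17,18)  (20,21)  (19,23)
take (2,4); skip (2,5); take (6,9); take (10,13); take (17,18); take (20,21).
Selected 5 shows.

5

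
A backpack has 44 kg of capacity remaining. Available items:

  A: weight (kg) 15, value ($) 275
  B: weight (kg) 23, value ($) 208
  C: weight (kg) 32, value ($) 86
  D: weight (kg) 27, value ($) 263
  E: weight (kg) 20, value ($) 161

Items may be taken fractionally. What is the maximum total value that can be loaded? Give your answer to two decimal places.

556.09

Ratios (sorted): A 18.33, D 9.74, B 9.04, E 8.05, C 2.69
take A (15 @ 275); take D (27 @ 263); take 2/23 of B → 18.09. Capacity used 44/44.
Total value = 556.09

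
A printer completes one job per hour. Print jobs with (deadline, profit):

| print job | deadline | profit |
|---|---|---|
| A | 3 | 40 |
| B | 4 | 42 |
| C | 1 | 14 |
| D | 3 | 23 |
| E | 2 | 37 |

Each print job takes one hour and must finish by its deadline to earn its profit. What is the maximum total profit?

142

Sort by profit descending; place each in the latest free slot ≤ its deadline.
Profit order: B=42 A=40 E=37 D=23 C=14
Assign: B→slot 4, A→slot 3, E→slot 2, D→slot 1, C skipped.
Slots: [1:D] [2:E] [3:A] [4:B]
Profit = 23 + 37 + 40 + 42 = 142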